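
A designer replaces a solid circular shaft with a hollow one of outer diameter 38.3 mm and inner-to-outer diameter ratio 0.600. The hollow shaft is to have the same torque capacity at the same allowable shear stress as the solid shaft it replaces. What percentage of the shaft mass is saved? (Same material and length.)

29.8 %

Equal τ_max and T ⇒ the solid shaft needs d_s³ = d_o³(1−k⁴), so d_s = 38.3·(1−0.600⁴)^(1/3) = 36.57 mm.
Area ratio A_h/A_s = d_o²(1−k²)/d_s² = (1−k²)/(1−k⁴)^(2/3) = 0.7020.
Mass saving = 1 − 0.7020 = 29.8 %.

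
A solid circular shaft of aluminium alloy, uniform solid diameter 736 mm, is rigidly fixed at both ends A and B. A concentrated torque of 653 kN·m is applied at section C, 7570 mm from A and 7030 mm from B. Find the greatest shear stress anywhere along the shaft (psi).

With uniform GJ and both ends fixed, compatibility θ_AC = θ_CB gives T_A·a = T_B·b, together with T_A + T_B = T₀.
T_A = T₀·b/(a+b) = 653000·7030/14600 = 314400 N·m; T_B = 338600 N·m.
τ in each portion: τ_AC = 4.02×10^6 Pa, τ_CB = 4.33×10^6 Pa; maximum is in CB.
τ_max = T_CB·r/J = 338600·0.368/0.0288 = 4.325×10^6 Pa.

627 psi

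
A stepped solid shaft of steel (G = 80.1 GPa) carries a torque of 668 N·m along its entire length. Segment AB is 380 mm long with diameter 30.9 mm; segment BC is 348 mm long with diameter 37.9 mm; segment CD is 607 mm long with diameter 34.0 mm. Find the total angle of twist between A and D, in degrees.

J_AB = π(0.0309)⁴/32 = 8.95×10^-8 m⁴; J_BC = π(0.0379)⁴/32 = 2.03×10^-7 m⁴; J_CD = π(0.0340)⁴/32 = 1.31×10^-7 m⁴.
θ = (T/G)·Σ L_i/J_i = (668.0/80.1×10⁹)·(0.380/8.95×10^-8 + 0.348/2.03×10^-7 + 0.607/1.31×10^-7) = 0.08832 rad.

5.06°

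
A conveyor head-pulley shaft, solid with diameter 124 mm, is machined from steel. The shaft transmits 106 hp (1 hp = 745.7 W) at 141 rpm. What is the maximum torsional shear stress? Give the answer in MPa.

14.3 MPa

ω = 2π·141/60 = 14.77 rad/s, so T = P/ω = 106×745.7 / 14.77 = 5353 N·m.
J = πd⁴/32 = π(0.124)⁴/32 = 2.321×10^-5 m⁴.
τ_max = T·r/J = 5353 × 0.0620 / 2.321×10^-5 = 1.430×10^7 Pa.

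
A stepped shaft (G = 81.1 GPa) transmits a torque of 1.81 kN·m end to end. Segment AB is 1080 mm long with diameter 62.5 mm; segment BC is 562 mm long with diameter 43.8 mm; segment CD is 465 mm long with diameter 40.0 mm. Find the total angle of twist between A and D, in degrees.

5.28°

J_AB = π(0.0625)⁴/32 = 1.50×10^-6 m⁴; J_BC = π(0.0438)⁴/32 = 3.61×10^-7 m⁴; J_CD = π(0.0400)⁴/32 = 2.51×10^-7 m⁴.
θ = (T/G)·Σ L_i/J_i = (1810/81.1×10⁹)·(1.08/1.50×10^-6 + 0.562/3.61×10^-7 + 0.465/2.51×10^-7) = 0.09210 rad.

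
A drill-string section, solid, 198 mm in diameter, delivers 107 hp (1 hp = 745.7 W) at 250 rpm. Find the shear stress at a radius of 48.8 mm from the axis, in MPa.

0.986 MPa

ω = 2π·250/60 = 26.18 rad/s, so T = P/ω = 107×745.7 / 26.18 = 3048 N·m.
J = πd⁴/32 = π(0.198)⁴/32 = 1.509×10^-4 m⁴.
Shear stress varies linearly with radius: τ = T·r/J = 3048 × 0.0488 / 1.509×10^-4 = 9.857×10^5 Pa.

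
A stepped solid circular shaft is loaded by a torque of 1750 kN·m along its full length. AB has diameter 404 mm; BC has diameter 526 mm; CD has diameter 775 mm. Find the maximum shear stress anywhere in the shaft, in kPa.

Under the same torque, τ_max = 16T/(πd³) is largest where d is smallest — segment AB (d = 404 mm).
τ_max = 16·1.750e6/(π·(0.404)³) = 1.352×10^8 Pa.

135000 kPa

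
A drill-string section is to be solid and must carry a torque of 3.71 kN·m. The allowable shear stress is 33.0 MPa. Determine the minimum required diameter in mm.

For a solid shaft τ_max = 16T/(πd³), so d = (16T/(π τ_allow))^(1/3) = (16·3710/(π·3.30×10^7))^(1/3) = 0.08304 m.

83.0 mm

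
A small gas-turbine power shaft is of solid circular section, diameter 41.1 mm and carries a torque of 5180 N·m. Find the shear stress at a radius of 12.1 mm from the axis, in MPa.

224 MPa

J = πd⁴/32 = π(0.0411)⁴/32 = 2.801×10^-7 m⁴.
Shear stress varies linearly with radius: τ = T·r/J = 5180 × 0.0121 / 2.801×10^-7 = 2.237×10^8 Pa.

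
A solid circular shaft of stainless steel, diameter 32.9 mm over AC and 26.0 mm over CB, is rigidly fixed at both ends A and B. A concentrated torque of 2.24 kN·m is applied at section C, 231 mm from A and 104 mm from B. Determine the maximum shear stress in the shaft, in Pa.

Compatibility: T_A·a/J_AC = T_B·b/J_CB with T_A + T_B = T₀.
J_AC = 1.15×10^-7 m⁴, J_CB = 4.49×10^-8 m⁴, so T_A = T₀·(J_AC/a)/((J_AC/a)+(J_CB/b)) = 1200 N·m, T_B = 1040 N·m.
τ in each portion: τ_AC = 1.72×10^8 Pa, τ_CB = 3.01×10^8 Pa; maximum is in CB.
τ_max = T_CB·r/J = 1040·0.0130/4.49×10^-8 = 3.013×10^8 Pa.

3.01e8 Pa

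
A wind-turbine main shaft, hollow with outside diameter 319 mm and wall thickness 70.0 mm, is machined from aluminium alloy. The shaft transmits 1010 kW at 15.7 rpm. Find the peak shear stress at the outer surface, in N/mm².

107 N/mm²

ω = 2π·15.7/60 = 1.644 rad/s, so T = P/ω = 1010×10³ / 1.644 = 614300 N·m.
J = π(d_o⁴ − d_i⁴)/32 = π(0.319⁴ − 0.179⁴)/32 = 9.158×10^-4 m⁴.
τ_max = T·r/J = 614300 × 0.160 / 9.158×10^-4 = 1.070×10^8 Pa.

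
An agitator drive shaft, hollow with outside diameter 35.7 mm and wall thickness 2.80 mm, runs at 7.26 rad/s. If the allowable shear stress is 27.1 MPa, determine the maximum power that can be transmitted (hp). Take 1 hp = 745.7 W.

J = π(d_o⁴ − d_i⁴)/32 = π(0.0357⁴ − 0.0301⁴)/32 = 7.888×10^-8 m⁴.
T_max = τ_allow·J/r = 2.71×10^7 × 7.888×10^-8 / 0.0179 = 119.8 N·m.
ω = 7.26 rad/s, so P_max = T_max·ω = 869.4 W.

1.17 hp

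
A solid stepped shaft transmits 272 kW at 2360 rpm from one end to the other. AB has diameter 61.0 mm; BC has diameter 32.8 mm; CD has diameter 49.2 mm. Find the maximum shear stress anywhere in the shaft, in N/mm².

ω = 2π·2360/60 = 247.1 rad/s, so T = P/ω = 272×10³ / 247.1 = 1101 N·m.
Under the same torque, τ_max = 16T/(πd³) is largest where d is smallest — segment BC (d = 32.8 mm).
τ_max = 16·1101/(π·(0.0328)³) = 1.588×10^8 Pa.

159 N/mm²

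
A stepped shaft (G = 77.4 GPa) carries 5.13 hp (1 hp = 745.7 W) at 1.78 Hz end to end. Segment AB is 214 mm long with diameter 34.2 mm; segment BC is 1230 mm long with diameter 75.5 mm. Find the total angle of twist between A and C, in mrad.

ω = 2π·1.78 = 11.18 rad/s, so T = P/ω = 5.13×745.7 / 11.18 = 342.0 N·m.
J_AB = π(0.0342)⁴/32 = 1.34×10^-7 m⁴; J_BC = π(0.0755)⁴/32 = 3.19×10^-6 m⁴.
θ = (T/G)·Σ L_i/J_i = (342.0/77.4×10⁹)·(0.214/1.34×10^-7 + 1.23/3.19×10^-6) = 8.745×10^-3 rad.

8.75 mrad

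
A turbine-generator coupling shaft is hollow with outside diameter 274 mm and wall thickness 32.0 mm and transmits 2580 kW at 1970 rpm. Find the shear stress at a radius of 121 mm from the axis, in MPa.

4.18 MPa

ω = 2π·1970/60 = 206.3 rad/s, so T = P/ω = 2580×10³ / 206.3 = 12510 N·m.
J = π(d_o⁴ − d_i⁴)/32 = π(0.274⁴ − 0.210⁴)/32 = 3.624×10^-4 m⁴.
Shear stress varies linearly with radius: τ = T·r/J = 12510 × 0.121 / 3.624×10^-4 = 4.175×10^6 Pa.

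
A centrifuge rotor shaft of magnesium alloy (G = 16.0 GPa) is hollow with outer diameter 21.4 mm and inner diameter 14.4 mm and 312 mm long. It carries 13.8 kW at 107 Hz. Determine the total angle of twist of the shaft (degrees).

ω = 2π·107 = 672.3 rad/s, so T = P/ω = 13.8×10³ / 672.3 = 20.53 N·m.
J = π(d_o⁴ − d_i⁴)/32 = π(0.0214⁴ − 0.0144⁴)/32 = 1.637×10^-8 m⁴.
θ = T·L/(G·J) = 20.53 × 0.312 / (16.0×10⁹ × 1.637×10^-8) = 0.02445 rad.

1.40°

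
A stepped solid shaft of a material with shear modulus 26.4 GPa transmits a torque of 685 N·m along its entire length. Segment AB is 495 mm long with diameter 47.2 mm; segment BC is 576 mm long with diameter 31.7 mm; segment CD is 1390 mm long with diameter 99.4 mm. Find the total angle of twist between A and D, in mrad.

J_AB = π(0.0472)⁴/32 = 4.87×10^-7 m⁴; J_BC = π(0.0317)⁴/32 = 9.91×10^-8 m⁴; J_CD = π(0.0994)⁴/32 = 9.58×10^-6 m⁴.
θ = (T/G)·Σ L_i/J_i = (685.0/26.4×10⁹)·(0.495/4.87×10^-7 + 0.576/9.91×10^-8 + 1.39/9.58×10^-6) = 0.1809 rad.

181 mrad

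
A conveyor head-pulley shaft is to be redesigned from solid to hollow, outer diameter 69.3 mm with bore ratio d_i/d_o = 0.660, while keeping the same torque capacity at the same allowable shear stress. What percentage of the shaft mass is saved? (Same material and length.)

35.1 %

Equal τ_max and T ⇒ the solid shaft needs d_s³ = d_o³(1−k⁴), so d_s = 69.3·(1−0.660⁴)^(1/3) = 64.61 mm.
Area ratio A_h/A_s = d_o²(1−k²)/d_s² = (1−k²)/(1−k⁴)^(2/3) = 0.6494.
Mass saving = 1 − 0.6494 = 35.1 %.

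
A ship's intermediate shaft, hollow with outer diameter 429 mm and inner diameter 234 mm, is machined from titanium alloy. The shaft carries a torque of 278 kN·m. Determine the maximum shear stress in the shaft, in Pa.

1.97e7 Pa

J = π(d_o⁴ − d_i⁴)/32 = π(0.429⁴ − 0.234⁴)/32 = 3.031×10^-3 m⁴.
τ_max = T·r/J = 278000 × 0.214 / 3.031×10^-3 = 1.967×10^7 Pa.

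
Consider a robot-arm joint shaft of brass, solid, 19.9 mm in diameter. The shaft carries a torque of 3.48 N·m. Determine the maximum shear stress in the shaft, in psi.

326 psi

J = πd⁴/32 = π(0.0199)⁴/32 = 1.540×10^-8 m⁴.
τ_max = T·r/J = 3.480 × 0.00995 / 1.540×10^-8 = 2.249×10^6 Pa.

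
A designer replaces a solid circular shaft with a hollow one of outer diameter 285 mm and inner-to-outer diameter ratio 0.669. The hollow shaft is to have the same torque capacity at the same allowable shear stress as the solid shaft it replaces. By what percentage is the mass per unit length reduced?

35.9 %

Equal τ_max and T ⇒ the solid shaft needs d_s³ = d_o³(1−k⁴), so d_s = 285·(1−0.669⁴)^(1/3) = 264.5 mm.
Area ratio A_h/A_s = d_o²(1−k²)/d_s² = (1−k²)/(1−k⁴)^(2/3) = 0.6412.
Mass saving = 1 − 0.6412 = 35.9 %.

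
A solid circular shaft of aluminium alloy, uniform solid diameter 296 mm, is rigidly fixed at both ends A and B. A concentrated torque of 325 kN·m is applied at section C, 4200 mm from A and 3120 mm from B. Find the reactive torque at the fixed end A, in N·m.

139000 N·m

With uniform GJ and both ends fixed, compatibility θ_AC = θ_CB gives T_A·a = T_B·b, together with T_A + T_B = T₀.
T_A = T₀·b/(a+b) = 325000·3120/7320 = 138500 N·m; T_B = 186500 N·m.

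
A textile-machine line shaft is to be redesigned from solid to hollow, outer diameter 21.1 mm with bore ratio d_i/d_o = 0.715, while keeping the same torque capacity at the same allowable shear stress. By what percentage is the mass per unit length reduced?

Equal τ_max and T ⇒ the solid shaft needs d_s³ = d_o³(1−k⁴), so d_s = 21.1·(1−0.715⁴)^(1/3) = 19.07 mm.
Area ratio A_h/A_s = d_o²(1−k²)/d_s² = (1−k²)/(1−k⁴)^(2/3) = 0.5982.
Mass saving = 1 − 0.5982 = 40.2 %.

40.2 %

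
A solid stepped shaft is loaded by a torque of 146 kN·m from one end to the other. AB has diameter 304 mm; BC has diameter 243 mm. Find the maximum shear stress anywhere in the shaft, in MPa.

Under the same torque, τ_max = 16T/(πd³) is largest where d is smallest — segment BC (d = 243 mm).
τ_max = 16·146000/(π·(0.243)³) = 5.182×10^7 Pa.

51.8 MPa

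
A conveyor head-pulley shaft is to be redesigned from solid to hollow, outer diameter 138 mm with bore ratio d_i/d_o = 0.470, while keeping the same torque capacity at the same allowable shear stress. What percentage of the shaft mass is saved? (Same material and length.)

19.4 %

Equal τ_max and T ⇒ the solid shaft needs d_s³ = d_o³(1−k⁴), so d_s = 138·(1−0.470⁴)^(1/3) = 135.7 mm.
Area ratio A_h/A_s = d_o²(1−k²)/d_s² = (1−k²)/(1−k⁴)^(2/3) = 0.8055.
Mass saving = 1 − 0.8055 = 19.4 %.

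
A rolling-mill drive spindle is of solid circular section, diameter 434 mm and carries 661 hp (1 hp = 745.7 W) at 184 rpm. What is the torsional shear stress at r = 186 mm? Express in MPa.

1.37 MPa

ω = 2π·184/60 = 19.27 rad/s, so T = P/ω = 661×745.7 / 19.27 = 25580 N·m.
J = πd⁴/32 = π(0.434)⁴/32 = 3.483×10^-3 m⁴.
Shear stress varies linearly with radius: τ = T·r/J = 25580 × 0.186 / 3.483×10^-3 = 1.366×10^6 Pa.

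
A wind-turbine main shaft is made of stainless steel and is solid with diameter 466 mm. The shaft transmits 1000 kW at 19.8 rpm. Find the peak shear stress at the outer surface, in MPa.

ω = 2π·19.8/60 = 2.073 rad/s, so T = P/ω = 1000×10³ / 2.073 = 482300 N·m.
J = πd⁴/32 = π(0.466)⁴/32 = 4.630×10^-3 m⁴.
τ_max = T·r/J = 482300 × 0.233 / 4.630×10^-3 = 2.427×10^7 Pa.

24.3 MPa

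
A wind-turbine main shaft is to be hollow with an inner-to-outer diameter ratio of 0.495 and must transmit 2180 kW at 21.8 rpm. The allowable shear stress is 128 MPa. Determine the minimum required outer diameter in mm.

343 mm

ω = 2π·21.8/60 = 2.283 rad/s, so T = P/ω = 2180×10³ / 2.283 = 954900 N·m.
For a hollow shaft with d_i/d_o = 0.495: τ_max = 16T/(π d_o³ (1−k⁴)), so d_o = [16T/(π τ_allow (1−k⁴))]^(1/3) = [16·954900/(π·1.28×10^8·0.9400)]^(1/3) = 0.3432 m.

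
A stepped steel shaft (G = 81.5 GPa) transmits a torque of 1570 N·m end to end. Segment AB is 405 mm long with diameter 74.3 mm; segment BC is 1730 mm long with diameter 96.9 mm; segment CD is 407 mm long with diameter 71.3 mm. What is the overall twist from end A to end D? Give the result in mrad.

9.55 mrad

J_AB = π(0.0743)⁴/32 = 2.99×10^-6 m⁴; J_BC = π(0.0969)⁴/32 = 8.66×10^-6 m⁴; J_CD = π(0.0713)⁴/32 = 2.54×10^-6 m⁴.
θ = (T/G)·Σ L_i/J_i = (1570/81.5×10⁹)·(0.405/2.99×10^-6 + 1.73/8.66×10^-6 + 0.407/2.54×10^-6) = 9.548×10^-3 rad.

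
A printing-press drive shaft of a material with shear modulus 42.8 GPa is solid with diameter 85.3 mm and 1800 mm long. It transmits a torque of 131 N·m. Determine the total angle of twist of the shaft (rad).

0.00106 rad

J = πd⁴/32 = π(0.0853)⁴/32 = 5.198×10^-6 m⁴.
θ = T·L/(G·J) = 131.0 × 1.80 / (42.8×10⁹ × 5.198×10^-6) = 1.060×10^-3 rad.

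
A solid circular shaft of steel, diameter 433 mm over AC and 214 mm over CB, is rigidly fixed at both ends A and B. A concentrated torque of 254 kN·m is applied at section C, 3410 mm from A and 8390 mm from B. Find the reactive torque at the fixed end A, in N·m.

Compatibility: T_A·a/J_AC = T_B·b/J_CB with T_A + T_B = T₀.
J_AC = 3.45×10^-3 m⁴, J_CB = 2.06×10^-4 m⁴, so T_A = T₀·(J_AC/a)/((J_AC/a)+(J_CB/b)) = 248000 N·m, T_B = 6013 N·m.

248000 N·m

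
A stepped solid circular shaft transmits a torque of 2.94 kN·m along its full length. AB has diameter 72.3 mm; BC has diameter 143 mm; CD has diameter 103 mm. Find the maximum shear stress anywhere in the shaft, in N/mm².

39.6 N/mm²

Under the same torque, τ_max = 16T/(πd³) is largest where d is smallest — segment AB (d = 72.3 mm).
τ_max = 16·2940/(π·(0.0723)³) = 3.962×10^7 Pa.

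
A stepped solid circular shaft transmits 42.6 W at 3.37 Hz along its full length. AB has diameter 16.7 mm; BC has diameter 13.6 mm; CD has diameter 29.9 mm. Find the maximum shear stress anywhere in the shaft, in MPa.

4.07 MPa

ω = 2π·3.37 = 21.17 rad/s, so T = P/ω = 42.6 / 21.17 = 2.012 N·m.
Under the same torque, τ_max = 16T/(πd³) is largest where d is smallest — segment BC (d = 13.6 mm).
τ_max = 16·2.012/(π·(0.0136)³) = 4.073×10^6 Pa.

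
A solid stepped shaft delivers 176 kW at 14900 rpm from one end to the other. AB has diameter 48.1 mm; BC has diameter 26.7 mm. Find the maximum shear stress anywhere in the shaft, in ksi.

ω = 2π·14900/60 = 1560 rad/s, so T = P/ω = 176×10³ / 1560 = 112.8 N·m.
Under the same torque, τ_max = 16T/(πd³) is largest where d is smallest — segment BC (d = 26.7 mm).
τ_max = 16·112.8/(π·(0.0267)³) = 3.018×10^7 Pa.

4.38 ksi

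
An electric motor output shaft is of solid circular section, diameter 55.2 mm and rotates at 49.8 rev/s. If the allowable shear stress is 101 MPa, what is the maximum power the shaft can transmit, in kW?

1040 kW

J = πd⁴/32 = π(0.0552)⁴/32 = 9.115×10^-7 m⁴.
T_max = τ_allow·J/r = 1.01×10^8 × 9.115×10^-7 / 0.0276 = 3336 N·m.
ω = 2π·49.8 = 312.9 rad/s, so P_max = T_max·ω = 1.044×10^6 W.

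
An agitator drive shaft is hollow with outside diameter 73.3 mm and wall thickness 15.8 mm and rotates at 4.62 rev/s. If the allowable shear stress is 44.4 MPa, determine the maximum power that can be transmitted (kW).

J = π(d_o⁴ − d_i⁴)/32 = π(0.0733⁴ − 0.0417⁴)/32 = 2.537×10^-6 m⁴.
T_max = τ_allow·J/r = 4.44×10^7 × 2.537×10^-6 / 0.0367 = 3074 N·m.
ω = 2π·4.62 = 29.03 rad/s, so P_max = T_max·ω = 8.923×10^4 W.

89.2 kW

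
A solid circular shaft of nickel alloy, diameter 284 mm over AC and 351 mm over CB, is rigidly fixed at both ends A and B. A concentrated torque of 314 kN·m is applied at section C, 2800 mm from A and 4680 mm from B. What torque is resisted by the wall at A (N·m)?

Compatibility: T_A·a/J_AC = T_B·b/J_CB with T_A + T_B = T₀.
J_AC = 6.39×10^-4 m⁴, J_CB = 1.49×10^-3 m⁴, so T_A = T₀·(J_AC/a)/((J_AC/a)+(J_CB/b)) = 131100 N·m, T_B = 182900 N·m.

131000 N·m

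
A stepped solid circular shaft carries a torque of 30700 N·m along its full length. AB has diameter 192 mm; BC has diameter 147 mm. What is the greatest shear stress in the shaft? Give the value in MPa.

49.2 MPa

Under the same torque, τ_max = 16T/(πd³) is largest where d is smallest — segment BC (d = 147 mm).
τ_max = 16·30700/(π·(0.147)³) = 4.922×10^7 Pa.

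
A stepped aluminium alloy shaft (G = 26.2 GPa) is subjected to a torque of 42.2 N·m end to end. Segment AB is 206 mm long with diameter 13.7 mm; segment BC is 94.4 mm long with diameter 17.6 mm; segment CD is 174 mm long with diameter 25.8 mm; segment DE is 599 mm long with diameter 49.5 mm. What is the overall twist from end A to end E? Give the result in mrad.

J_AB = π(0.0137)⁴/32 = 3.46×10^-9 m⁴; J_BC = π(0.0176)⁴/32 = 9.42×10^-9 m⁴; J_CD = π(0.0258)⁴/32 = 4.35×10^-8 m⁴; J_DE = π(0.0495)⁴/32 = 5.89×10^-7 m⁴.
θ = (T/G)·Σ L_i/J_i = (42.20/26.2×10⁹)·(0.206/3.46×10^-9 + 0.0944/9.42×10^-9 + 0.174/4.35×10^-8 + 0.599/5.89×10^-7) = 0.1202 rad.

120 mrad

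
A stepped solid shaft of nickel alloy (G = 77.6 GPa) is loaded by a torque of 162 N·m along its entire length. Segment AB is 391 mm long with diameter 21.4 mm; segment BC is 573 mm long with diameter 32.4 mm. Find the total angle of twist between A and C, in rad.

0.0507 rad

J_AB = π(0.0214)⁴/32 = 2.06×10^-8 m⁴; J_BC = π(0.0324)⁴/32 = 1.08×10^-7 m⁴.
θ = (T/G)·Σ L_i/J_i = (162.0/77.6×10⁹)·(0.391/2.06×10^-8 + 0.573/1.08×10^-7) = 0.05070 rad.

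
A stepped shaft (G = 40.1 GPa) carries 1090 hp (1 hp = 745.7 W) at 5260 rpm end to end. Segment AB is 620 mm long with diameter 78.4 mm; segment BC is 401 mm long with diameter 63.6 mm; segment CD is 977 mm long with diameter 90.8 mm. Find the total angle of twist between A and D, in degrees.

1.19°

ω = 2π·5260/60 = 550.8 rad/s, so T = P/ω = 1090×745.7 / 550.8 = 1476 N·m.
J_AB = π(0.0784)⁴/32 = 3.71×10^-6 m⁴; J_BC = π(0.0636)⁴/32 = 1.61×10^-6 m⁴; J_CD = π(0.0908)⁴/32 = 6.67×10^-6 m⁴.
θ = (T/G)·Σ L_i/J_i = (1476/40.1×10⁹)·(0.620/3.71×10^-6 + 0.401/1.61×10^-6 + 0.977/6.67×10^-6) = 0.02073 rad.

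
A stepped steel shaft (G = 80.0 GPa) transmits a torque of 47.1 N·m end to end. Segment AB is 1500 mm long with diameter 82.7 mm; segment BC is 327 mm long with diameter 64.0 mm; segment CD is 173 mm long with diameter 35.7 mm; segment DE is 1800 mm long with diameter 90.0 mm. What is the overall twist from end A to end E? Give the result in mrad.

J_AB = π(0.0827)⁴/32 = 4.59×10^-6 m⁴; J_BC = π(0.0640)⁴/32 = 1.65×10^-6 m⁴; J_CD = π(0.0357)⁴/32 = 1.59×10^-7 m⁴; J_DE = π(0.0900)⁴/32 = 6.44×10^-6 m⁴.
θ = (T/G)·Σ L_i/J_i = (47.10/80.0×10⁹)·(1.50/4.59×10^-6 + 0.327/1.65×10^-6 + 0.173/1.59×10^-7 + 1.80/6.44×10^-6) = 1.112×10^-3 rad.

1.11 mrad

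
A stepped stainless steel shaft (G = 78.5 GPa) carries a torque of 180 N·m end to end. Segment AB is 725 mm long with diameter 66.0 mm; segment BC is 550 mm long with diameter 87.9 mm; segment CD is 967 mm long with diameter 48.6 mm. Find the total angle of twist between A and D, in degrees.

0.295°

J_AB = π(0.0660)⁴/32 = 1.86×10^-6 m⁴; J_BC = π(0.0879)⁴/32 = 5.86×10^-6 m⁴; J_CD = π(0.0486)⁴/32 = 5.48×10^-7 m⁴.
θ = (T/G)·Σ L_i/J_i = (180.0/78.5×10⁹)·(0.725/1.86×10^-6 + 0.550/5.86×10^-6 + 0.967/5.48×10^-7) = 5.156×10^-3 rad.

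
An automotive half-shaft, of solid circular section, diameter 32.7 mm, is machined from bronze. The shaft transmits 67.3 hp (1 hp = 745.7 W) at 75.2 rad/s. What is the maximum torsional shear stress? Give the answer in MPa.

ω = 75.2 rad/s, so T = P/ω = 67.3×745.7 / 75.20 = 667.4 N·m.
J = πd⁴/32 = π(0.0327)⁴/32 = 1.123×10^-7 m⁴.
τ_max = T·r/J = 667.4 × 0.0163 / 1.123×10^-7 = 9.720×10^7 Pa.

97.2 MPa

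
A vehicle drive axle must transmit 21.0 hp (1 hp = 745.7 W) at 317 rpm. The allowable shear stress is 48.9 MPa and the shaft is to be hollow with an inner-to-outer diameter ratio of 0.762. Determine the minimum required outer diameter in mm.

ω = 2π·317/60 = 33.20 rad/s, so T = P/ω = 21.0×745.7 / 33.20 = 471.7 N·m.
For a hollow shaft with d_i/d_o = 0.762: τ_max = 16T/(π d_o³ (1−k⁴)), so d_o = [16T/(π τ_allow (1−k⁴))]^(1/3) = [16·471.7/(π·4.89×10^7·0.6629)]^(1/3) = 0.04201 m.

42.0 mm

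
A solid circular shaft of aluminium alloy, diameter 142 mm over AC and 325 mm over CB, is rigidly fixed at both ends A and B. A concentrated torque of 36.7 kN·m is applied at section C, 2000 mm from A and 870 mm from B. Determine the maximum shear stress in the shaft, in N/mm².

Compatibility: T_A·a/J_AC = T_B·b/J_CB with T_A + T_B = T₀.
J_AC = 3.99×10^-5 m⁴, J_CB = 1.10×10^-3 m⁴, so T_A = T₀·(J_AC/a)/((J_AC/a)+(J_CB/b)) = 572.7 N·m, T_B = 36130 N·m.
τ in each portion: τ_AC = 1.02×10^6 Pa, τ_CB = 5.36×10^6 Pa; maximum is in CB.
τ_max = T_CB·r/J = 36130·0.163/1.10×10^-3 = 5.360×10^6 Pa.

5.36 N/mm²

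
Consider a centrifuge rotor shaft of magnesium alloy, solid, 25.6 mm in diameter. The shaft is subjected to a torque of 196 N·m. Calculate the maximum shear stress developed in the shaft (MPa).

J = πd⁴/32 = π(0.0256)⁴/32 = 4.217×10^-8 m⁴.
τ_max = T·r/J = 196.0 × 0.0128 / 4.217×10^-8 = 5.950×10^7 Pa.

59.5 MPa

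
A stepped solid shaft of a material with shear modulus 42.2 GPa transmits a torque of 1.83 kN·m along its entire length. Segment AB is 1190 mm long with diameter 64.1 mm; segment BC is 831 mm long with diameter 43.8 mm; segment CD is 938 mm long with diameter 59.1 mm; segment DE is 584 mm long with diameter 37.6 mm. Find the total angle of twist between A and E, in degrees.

16.8°

J_AB = π(0.0641)⁴/32 = 1.66×10^-6 m⁴; J_BC = π(0.0438)⁴/32 = 3.61×10^-7 m⁴; J_CD = π(0.0591)⁴/32 = 1.20×10^-6 m⁴; J_DE = π(0.0376)⁴/32 = 1.96×10^-7 m⁴.
θ = (T/G)·Σ L_i/J_i = (1830/42.2×10⁹)·(1.19/1.66×10^-6 + 0.831/3.61×10^-7 + 0.938/1.20×10^-6 + 0.584/1.96×10^-7) = 0.2939 rad.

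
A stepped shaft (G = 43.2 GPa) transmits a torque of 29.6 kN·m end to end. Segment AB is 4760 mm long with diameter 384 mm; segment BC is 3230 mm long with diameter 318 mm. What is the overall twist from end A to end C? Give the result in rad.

0.00373 rad

J_AB = π(0.384)⁴/32 = 2.13×10^-3 m⁴; J_BC = π(0.318)⁴/32 = 1.00×10^-3 m⁴.
θ = (T/G)·Σ L_i/J_i = (29600/43.2×10⁹)·(4.76/2.13×10^-3 + 3.23/1.00×10^-3) = 3.732×10^-3 rad.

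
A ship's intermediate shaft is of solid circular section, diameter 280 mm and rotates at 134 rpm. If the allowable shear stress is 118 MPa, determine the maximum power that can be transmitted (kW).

7140 kW

J = πd⁴/32 = π(0.280)⁴/32 = 6.034×10^-4 m⁴.
T_max = τ_allow·J/r = 1.18×10^8 × 6.034×10^-4 / 0.140 = 508600 N·m.
ω = 2π·134/60 = 14.03 rad/s, so P_max = T_max·ω = 7.137×10^6 W.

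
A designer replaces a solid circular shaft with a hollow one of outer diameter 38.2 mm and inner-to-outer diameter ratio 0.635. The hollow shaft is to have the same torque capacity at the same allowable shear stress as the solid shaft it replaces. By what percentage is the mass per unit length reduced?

32.8 %

Equal τ_max and T ⇒ the solid shaft needs d_s³ = d_o³(1−k⁴), so d_s = 38.2·(1−0.635⁴)^(1/3) = 36.01 mm.
Area ratio A_h/A_s = d_o²(1−k²)/d_s² = (1−k²)/(1−k⁴)^(2/3) = 0.6717.
Mass saving = 1 − 0.6717 = 32.8 %.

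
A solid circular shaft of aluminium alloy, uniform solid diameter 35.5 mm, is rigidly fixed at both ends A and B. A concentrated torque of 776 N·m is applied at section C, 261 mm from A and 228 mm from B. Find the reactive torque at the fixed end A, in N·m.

362 N·m

With uniform GJ and both ends fixed, compatibility θ_AC = θ_CB gives T_A·a = T_B·b, together with T_A + T_B = T₀.
T_A = T₀·b/(a+b) = 776.0·228/489.0 = 361.8 N·m; T_B = 414.2 N·m.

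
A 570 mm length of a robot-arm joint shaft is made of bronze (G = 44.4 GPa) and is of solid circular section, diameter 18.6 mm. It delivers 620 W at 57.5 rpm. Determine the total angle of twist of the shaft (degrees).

ω = 2π·57.5/60 = 6.021 rad/s, so T = P/ω = 620 / 6.021 = 103.0 N·m.
J = πd⁴/32 = π(0.0186)⁴/32 = 1.175×10^-8 m⁴.
θ = T·L/(G·J) = 103.0 × 0.570 / (44.4×10⁹ × 1.175×10^-8) = 0.1125 rad.

6.45°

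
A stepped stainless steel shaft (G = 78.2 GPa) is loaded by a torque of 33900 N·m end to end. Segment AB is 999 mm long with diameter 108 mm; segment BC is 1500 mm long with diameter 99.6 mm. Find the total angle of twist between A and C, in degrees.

J_AB = π(0.108)⁴/32 = 1.34×10^-5 m⁴; J_BC = π(0.0996)⁴/32 = 9.66×10^-6 m⁴.
θ = (T/G)·Σ L_i/J_i = (33900/78.2×10⁹)·(0.999/1.34×10^-5 + 1.50/9.66×10^-6) = 0.09973 rad.

5.71°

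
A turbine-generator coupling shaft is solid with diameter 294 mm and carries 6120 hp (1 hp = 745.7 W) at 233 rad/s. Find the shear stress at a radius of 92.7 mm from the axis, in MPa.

ω = 233 rad/s, so T = P/ω = 6120×745.7 / 233.0 = 19590 N·m.
J = πd⁴/32 = π(0.294)⁴/32 = 7.335×10^-4 m⁴.
Shear stress varies linearly with radius: τ = T·r/J = 19590 × 0.0927 / 7.335×10^-4 = 2.475×10^6 Pa.

2.48 MPa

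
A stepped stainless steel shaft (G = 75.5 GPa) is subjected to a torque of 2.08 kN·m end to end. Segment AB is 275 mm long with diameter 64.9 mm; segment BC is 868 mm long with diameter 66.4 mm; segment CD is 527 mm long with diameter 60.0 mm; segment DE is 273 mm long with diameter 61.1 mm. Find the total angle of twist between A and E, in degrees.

J_AB = π(0.0649)⁴/32 = 1.74×10^-6 m⁴; J_BC = π(0.0664)⁴/32 = 1.91×10^-6 m⁴; J_CD = π(0.0600)⁴/32 = 1.27×10^-6 m⁴; J_DE = π(0.0611)⁴/32 = 1.37×10^-6 m⁴.
θ = (T/G)·Σ L_i/J_i = (2080/75.5×10⁹)·(0.275/1.74×10^-6 + 0.868/1.91×10^-6 + 0.527/1.27×10^-6 + 0.273/1.37×10^-6) = 0.03379 rad.

1.94°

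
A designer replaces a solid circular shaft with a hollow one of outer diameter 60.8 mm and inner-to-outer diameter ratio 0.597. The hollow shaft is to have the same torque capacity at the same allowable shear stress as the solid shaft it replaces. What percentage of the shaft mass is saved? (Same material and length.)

29.5 %

Equal τ_max and T ⇒ the solid shaft needs d_s³ = d_o³(1−k⁴), so d_s = 60.8·(1−0.597⁴)^(1/3) = 58.11 mm.
Area ratio A_h/A_s = d_o²(1−k²)/d_s² = (1−k²)/(1−k⁴)^(2/3) = 0.7046.
Mass saving = 1 − 0.7046 = 29.5 %.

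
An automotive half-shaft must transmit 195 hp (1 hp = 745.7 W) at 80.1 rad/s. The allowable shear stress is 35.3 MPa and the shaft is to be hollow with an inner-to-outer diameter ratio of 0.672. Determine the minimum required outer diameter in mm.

69.0 mm

ω = 80.1 rad/s, so T = P/ω = 195×745.7 / 80.10 = 1815 N·m.
For a hollow shaft with d_i/d_o = 0.672: τ_max = 16T/(π d_o³ (1−k⁴)), so d_o = [16T/(π τ_allow (1−k⁴))]^(1/3) = [16·1815/(π·3.53×10^7·0.7961)]^(1/3) = 0.06904 m.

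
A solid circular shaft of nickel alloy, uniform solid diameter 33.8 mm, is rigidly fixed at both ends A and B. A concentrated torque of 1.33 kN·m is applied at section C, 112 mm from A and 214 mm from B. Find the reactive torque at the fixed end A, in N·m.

873 N·m

With uniform GJ and both ends fixed, compatibility θ_AC = θ_CB gives T_A·a = T_B·b, together with T_A + T_B = T₀.
T_A = T₀·b/(a+b) = 1330·214/326.0 = 873.1 N·m; T_B = 456.9 N·m.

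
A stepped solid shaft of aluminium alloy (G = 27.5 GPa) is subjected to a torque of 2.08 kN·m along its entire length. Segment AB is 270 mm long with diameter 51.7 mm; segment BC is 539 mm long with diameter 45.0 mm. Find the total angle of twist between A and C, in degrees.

J_AB = π(0.0517)⁴/32 = 7.01×10^-7 m⁴; J_BC = π(0.0450)⁴/32 = 4.03×10^-7 m⁴.
θ = (T/G)·Σ L_i/J_i = (2080/27.5×10⁹)·(0.270/7.01×10^-7 + 0.539/4.03×10^-7) = 0.1304 rad.

7.47°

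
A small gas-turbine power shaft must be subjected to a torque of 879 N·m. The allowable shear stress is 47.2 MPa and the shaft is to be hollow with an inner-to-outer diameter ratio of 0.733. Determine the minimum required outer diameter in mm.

51.1 mm

For a hollow shaft with d_i/d_o = 0.733: τ_max = 16T/(π d_o³ (1−k⁴)), so d_o = [16T/(π τ_allow (1−k⁴))]^(1/3) = [16·879.0/(π·4.72×10^7·0.7113)]^(1/3) = 0.05109 m.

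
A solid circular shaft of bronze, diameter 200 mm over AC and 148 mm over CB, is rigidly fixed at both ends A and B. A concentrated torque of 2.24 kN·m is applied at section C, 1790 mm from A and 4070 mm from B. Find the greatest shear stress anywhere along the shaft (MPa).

1.26 MPa

Compatibility: T_A·a/J_AC = T_B·b/J_CB with T_A + T_B = T₀.
J_AC = 1.57×10^-4 m⁴, J_CB = 4.71×10^-5 m⁴, so T_A = T₀·(J_AC/a)/((J_AC/a)+(J_CB/b)) = 1979 N·m, T_B = 261.0 N·m.
τ in each portion: τ_AC = 1.26×10^6 Pa, τ_CB = 4.10×10^5 Pa; maximum is in AC.
τ_max = T_AC·r/J = 1979·0.100/1.57×10^-4 = 1.260×10^6 Pa.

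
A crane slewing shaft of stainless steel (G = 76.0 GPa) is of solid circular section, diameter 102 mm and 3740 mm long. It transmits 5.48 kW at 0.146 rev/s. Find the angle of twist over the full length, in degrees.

ω = 2π·0.146 = 0.9173 rad/s, so T = P/ω = 5.48×10³ / 0.9173 = 5974 N·m.
J = πd⁴/32 = π(0.102)⁴/32 = 1.063×10^-5 m⁴.
θ = T·L/(G·J) = 5974 × 3.74 / (76.0×10⁹ × 1.063×10^-5) = 0.02766 rad.

1.58°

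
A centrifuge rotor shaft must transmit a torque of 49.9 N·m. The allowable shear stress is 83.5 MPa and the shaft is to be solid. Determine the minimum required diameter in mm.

For a solid shaft τ_max = 16T/(πd³), so d = (16T/(π τ_allow))^(1/3) = (16·49.90/(π·8.35×10^7))^(1/3) = 0.01449 m.

14.5 mm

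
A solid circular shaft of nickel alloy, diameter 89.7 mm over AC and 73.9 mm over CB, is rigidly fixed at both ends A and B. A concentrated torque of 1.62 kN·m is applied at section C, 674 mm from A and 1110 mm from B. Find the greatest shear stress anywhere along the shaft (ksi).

1.30 ksi

Compatibility: T_A·a/J_AC = T_B·b/J_CB with T_A + T_B = T₀.
J_AC = 6.36×10^-6 m⁴, J_CB = 2.93×10^-6 m⁴, so T_A = T₀·(J_AC/a)/((J_AC/a)+(J_CB/b)) = 1266 N·m, T_B = 354.1 N·m.
τ in each portion: τ_AC = 8.93×10^6 Pa, τ_CB = 4.47×10^6 Pa; maximum is in AC.
τ_max = T_AC·r/J = 1266·0.0449/6.36×10^-6 = 8.933×10^6 Pa.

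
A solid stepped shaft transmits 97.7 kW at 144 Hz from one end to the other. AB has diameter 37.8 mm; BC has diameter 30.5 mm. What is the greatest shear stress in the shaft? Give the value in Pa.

1.94e7 Pa

ω = 2π·144 = 904.8 rad/s, so T = P/ω = 97.7×10³ / 904.8 = 108.0 N·m.
Under the same torque, τ_max = 16T/(πd³) is largest where d is smallest — segment BC (d = 30.5 mm).
τ_max = 16·108.0/(π·(0.0305)³) = 1.938×10^7 Pa.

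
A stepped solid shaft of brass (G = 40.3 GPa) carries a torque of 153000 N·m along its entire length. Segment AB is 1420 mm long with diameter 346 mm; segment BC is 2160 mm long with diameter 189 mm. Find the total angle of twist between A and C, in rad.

J_AB = π(0.346)⁴/32 = 1.41×10^-3 m⁴; J_BC = π(0.189)⁴/32 = 1.25×10^-4 m⁴.
θ = (T/G)·Σ L_i/J_i = (153000/40.3×10⁹)·(1.42/1.41×10^-3 + 2.16/1.25×10^-4) = 0.06929 rad.

0.0693 rad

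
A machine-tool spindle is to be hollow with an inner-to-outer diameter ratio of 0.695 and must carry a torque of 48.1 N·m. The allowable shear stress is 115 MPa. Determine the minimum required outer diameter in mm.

14.1 mm

For a hollow shaft with d_i/d_o = 0.695: τ_max = 16T/(π d_o³ (1−k⁴)), so d_o = [16T/(π τ_allow (1−k⁴))]^(1/3) = [16·48.10/(π·1.15×10^8·0.7667)]^(1/3) = 0.01406 m.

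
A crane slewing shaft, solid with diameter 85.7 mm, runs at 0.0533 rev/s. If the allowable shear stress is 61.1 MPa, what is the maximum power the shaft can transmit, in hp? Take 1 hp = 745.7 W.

3.39 hp

J = πd⁴/32 = π(0.0857)⁴/32 = 5.296×10^-6 m⁴.
T_max = τ_allow·J/r = 6.11×10^7 × 5.296×10^-6 / 0.0428 = 7551 N·m.
ω = 2π·0.0533 = 0.3349 rad/s, so P_max = T_max·ω = 2529 W.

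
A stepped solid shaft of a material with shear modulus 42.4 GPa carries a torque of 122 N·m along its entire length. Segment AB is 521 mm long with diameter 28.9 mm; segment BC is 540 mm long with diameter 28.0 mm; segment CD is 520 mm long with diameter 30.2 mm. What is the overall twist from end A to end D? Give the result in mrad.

66.0 mrad

J_AB = π(0.0289)⁴/32 = 6.85×10^-8 m⁴; J_BC = π(0.0280)⁴/32 = 6.03×10^-8 m⁴; J_CD = π(0.0302)⁴/32 = 8.17×10^-8 m⁴.
θ = (T/G)·Σ L_i/J_i = (122.0/42.4×10⁹)·(0.521/6.85×10^-8 + 0.540/6.03×10^-8 + 0.520/8.17×10^-8) = 0.06596 rad.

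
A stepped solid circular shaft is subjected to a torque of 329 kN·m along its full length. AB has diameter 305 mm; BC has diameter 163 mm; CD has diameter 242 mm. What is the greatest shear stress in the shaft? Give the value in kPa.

Under the same torque, τ_max = 16T/(πd³) is largest where d is smallest — segment BC (d = 163 mm).
τ_max = 16·329000/(π·(0.163)³) = 3.869×10^8 Pa.

387000 kPa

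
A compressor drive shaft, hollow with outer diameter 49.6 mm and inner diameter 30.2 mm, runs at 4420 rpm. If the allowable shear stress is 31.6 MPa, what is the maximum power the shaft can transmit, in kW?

302 kW

J = π(d_o⁴ − d_i⁴)/32 = π(0.0496⁴ − 0.0302⁴)/32 = 5.125×10^-7 m⁴.
T_max = τ_allow·J/r = 3.16×10^7 × 5.125×10^-7 / 0.0248 = 653.1 N·m.
ω = 2π·4420/60 = 462.9 rad/s, so P_max = T_max·ω = 3.023×10^5 W.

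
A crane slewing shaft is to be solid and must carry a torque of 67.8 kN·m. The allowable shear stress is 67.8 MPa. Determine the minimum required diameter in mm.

For a solid shaft τ_max = 16T/(πd³), so d = (16T/(π τ_allow))^(1/3) = (16·67800/(π·6.78×10^7))^(1/3) = 0.1721 m.

172 mm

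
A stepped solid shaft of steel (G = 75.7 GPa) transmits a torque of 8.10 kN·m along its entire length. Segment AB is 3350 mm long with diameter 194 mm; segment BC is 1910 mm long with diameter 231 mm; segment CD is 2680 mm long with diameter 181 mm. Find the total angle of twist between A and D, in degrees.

0.346°

J_AB = π(0.194)⁴/32 = 1.39×10^-4 m⁴; J_BC = π(0.231)⁴/32 = 2.80×10^-4 m⁴; J_CD = π(0.181)⁴/32 = 1.05×10^-4 m⁴.
θ = (T/G)·Σ L_i/J_i = (8100/75.7×10⁹)·(3.35/1.39×10^-4 + 1.91/2.80×10^-4 + 2.68/1.05×10^-4) = 6.030×10^-3 rad.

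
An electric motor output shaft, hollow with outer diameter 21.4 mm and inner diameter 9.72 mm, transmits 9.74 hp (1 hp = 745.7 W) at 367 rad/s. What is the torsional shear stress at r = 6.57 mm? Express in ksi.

0.957 ksi

ω = 367 rad/s, so T = P/ω = 9.74×745.7 / 367.0 = 19.79 N·m.
J = π(d_o⁴ − d_i⁴)/32 = π(0.0214⁴ − 0.00972⁴)/32 = 1.971×10^-8 m⁴.
Shear stress varies linearly with radius: τ = T·r/J = 19.79 × 0.00657 / 1.971×10^-8 = 6.596×10^6 Pa.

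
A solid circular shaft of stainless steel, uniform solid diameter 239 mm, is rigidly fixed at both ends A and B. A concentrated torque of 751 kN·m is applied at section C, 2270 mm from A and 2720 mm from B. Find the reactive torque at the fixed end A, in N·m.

409000 N·m

With uniform GJ and both ends fixed, compatibility θ_AC = θ_CB gives T_A·a = T_B·b, together with T_A + T_B = T₀.
T_A = T₀·b/(a+b) = 751000·2720/4990 = 409400 N·m; T_B = 341600 N·m.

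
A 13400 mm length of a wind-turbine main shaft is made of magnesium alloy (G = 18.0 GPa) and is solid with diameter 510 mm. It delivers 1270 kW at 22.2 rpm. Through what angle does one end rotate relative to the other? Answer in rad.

0.0612 rad

ω = 2π·22.2/60 = 2.325 rad/s, so T = P/ω = 1270×10³ / 2.325 = 546300 N·m.
J = πd⁴/32 = π(0.510)⁴/32 = 6.642×10^-3 m⁴.
θ = T·L/(G·J) = 546300 × 13.4 / (18.0×10⁹ × 6.642×10^-3) = 0.06123 rad.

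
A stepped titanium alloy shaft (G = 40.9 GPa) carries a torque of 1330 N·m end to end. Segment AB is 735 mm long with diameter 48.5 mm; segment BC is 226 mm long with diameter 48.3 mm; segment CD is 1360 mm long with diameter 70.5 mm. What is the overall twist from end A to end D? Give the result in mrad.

76.0 mrad

J_AB = π(0.0485)⁴/32 = 5.43×10^-7 m⁴; J_BC = π(0.0483)⁴/32 = 5.34×10^-7 m⁴; J_CD = π(0.0705)⁴/32 = 2.43×10^-6 m⁴.
θ = (T/G)·Σ L_i/J_i = (1330/40.9×10⁹)·(0.735/5.43×10^-7 + 0.226/5.34×10^-7 + 1.36/2.43×10^-6) = 0.07599 rad.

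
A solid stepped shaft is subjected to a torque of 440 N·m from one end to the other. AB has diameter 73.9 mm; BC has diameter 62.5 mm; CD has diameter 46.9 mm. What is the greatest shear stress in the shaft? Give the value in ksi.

Under the same torque, τ_max = 16T/(πd³) is largest where d is smallest — segment CD (d = 46.9 mm).
τ_max = 16·440.0/(π·(0.0469)³) = 2.172×10^7 Pa.

3.15 ksi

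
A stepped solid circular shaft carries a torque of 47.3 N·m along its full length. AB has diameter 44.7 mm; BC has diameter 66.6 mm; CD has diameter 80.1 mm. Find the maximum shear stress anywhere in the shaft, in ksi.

0.391 ksi

Under the same torque, τ_max = 16T/(πd³) is largest where d is smallest — segment AB (d = 44.7 mm).
τ_max = 16·47.30/(π·(0.0447)³) = 2.697×10^6 Pa.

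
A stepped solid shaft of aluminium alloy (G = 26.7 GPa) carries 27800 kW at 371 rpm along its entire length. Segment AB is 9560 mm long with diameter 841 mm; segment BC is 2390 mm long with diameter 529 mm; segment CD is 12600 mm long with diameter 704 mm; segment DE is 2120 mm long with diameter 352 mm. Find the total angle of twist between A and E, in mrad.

ω = 2π·371/60 = 38.85 rad/s, so T = P/ω = 27800×10³ / 38.85 = 715600 N·m.
J_AB = π(0.841)⁴/32 = 0.0491 m⁴; J_BC = π(0.529)⁴/32 = 7.69×10^-3 m⁴; J_CD = π(0.704)⁴/32 = 0.0241 m⁴; J_DE = π(0.352)⁴/32 = 1.51×10^-3 m⁴.
θ = (T/G)·Σ L_i/J_i = (715600/26.7×10⁹)·(9.56/0.0491 + 2.39/7.69×10^-3 + 12.6/0.0241 + 2.12/1.51×10^-3) = 0.06525 rad.

65.2 mrad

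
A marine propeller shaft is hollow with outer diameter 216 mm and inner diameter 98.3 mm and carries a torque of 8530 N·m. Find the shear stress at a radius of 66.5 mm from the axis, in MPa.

2.77 MPa

J = π(d_o⁴ − d_i⁴)/32 = π(0.216⁴ − 0.0983⁴)/32 = 2.045×10^-4 m⁴.
Shear stress varies linearly with radius: τ = T·r/J = 8530 × 0.0665 / 2.045×10^-4 = 2.773×10^6 Pa.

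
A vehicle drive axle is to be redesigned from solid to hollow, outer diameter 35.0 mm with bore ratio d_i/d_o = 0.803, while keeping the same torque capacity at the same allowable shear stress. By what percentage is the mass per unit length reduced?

49.2 %

Equal τ_max and T ⇒ the solid shaft needs d_s³ = d_o³(1−k⁴), so d_s = 35.0·(1−0.803⁴)^(1/3) = 29.26 mm.
Area ratio A_h/A_s = d_o²(1−k²)/d_s² = (1−k²)/(1−k⁴)^(2/3) = 0.5082.
Mass saving = 1 − 0.5082 = 49.2 %.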